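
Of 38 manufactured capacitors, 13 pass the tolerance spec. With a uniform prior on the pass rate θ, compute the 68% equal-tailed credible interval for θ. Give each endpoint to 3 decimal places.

[0.275, 0.425]

Posterior: Beta(1+13, 1+25) = Beta(14, 26).
Equal-tailed 68% interval: the 0.16 and 0.84 quantiles of Beta(14, 26).
Posterior mean ≈ 0.350, SD ≈ 0.074; a Normal approximation gives roughly [0.276, 0.424].
Exact: F⁻¹(0.16) = 0.275; F⁻¹(0.84) = 0.425.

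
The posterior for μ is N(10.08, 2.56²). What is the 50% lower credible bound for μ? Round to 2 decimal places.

Need L with P(μ ≥ L) = 0.50: L = 10.08 − z_{0.5}·2.56.
z = 0.000; L = 10.08 − 0.000 × 2.56 = 10.08.

10.08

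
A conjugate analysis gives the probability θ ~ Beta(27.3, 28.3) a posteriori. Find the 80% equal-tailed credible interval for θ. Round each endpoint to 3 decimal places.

[0.405, 0.577]

Posterior: Beta(27.3, 28.3).
Equal-tailed 80% interval: the 0.1 and 0.9 quantiles of Beta(27.3, 28.3).
Posterior mean ≈ 0.491, SD ≈ 0.066; a Normal approximation gives roughly [0.406, 0.576].
Exact: F⁻¹(0.1) = 0.405; F⁻¹(0.9) = 0.577.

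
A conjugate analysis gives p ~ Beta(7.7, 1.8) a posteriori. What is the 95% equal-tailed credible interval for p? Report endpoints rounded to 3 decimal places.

Posterior: Beta(7.7, 1.8).
Equal-tailed 95% interval: the 0.025 and 0.975 quantiles of Beta(7.7, 1.8).
Posterior mean ≈ 0.811, SD ≈ 0.121; a Normal approximation gives roughly [0.573, 1.048].
Exact: F⁻¹(0.025) = 0.524; F⁻¹(0.975) = 0.978.

[0.524, 0.978]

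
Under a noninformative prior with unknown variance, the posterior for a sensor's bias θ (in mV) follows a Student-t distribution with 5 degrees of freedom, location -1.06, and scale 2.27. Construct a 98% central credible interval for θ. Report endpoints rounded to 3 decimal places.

The t_5 distribution is symmetric; the 98% interval is -1.06 ± t·2.27 with t_{0.99,5} = 3.365.
Half-width: 3.365 × 2.27 = 7.638.
-1.06 − 7.638 = -8.698; -1.06 + 7.638 = 6.578.

[-8.698, 6.578]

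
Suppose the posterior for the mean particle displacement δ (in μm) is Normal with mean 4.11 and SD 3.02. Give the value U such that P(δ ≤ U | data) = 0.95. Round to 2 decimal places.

Need U with P(δ ≤ U) = 0.95: U = 4.11 + z_{0.05}·3.02.
z = 1.645; U = 4.11 + 1.645 × 3.02 = 9.08.

9.08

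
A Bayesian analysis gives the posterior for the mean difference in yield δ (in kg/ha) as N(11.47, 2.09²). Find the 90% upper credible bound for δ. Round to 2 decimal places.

Need U with P(δ ≤ U) = 0.90: U = 11.47 + z_{0.1}·2.09.
z = 1.282; U = 11.47 + 1.282 × 2.09 = 14.15.

14.15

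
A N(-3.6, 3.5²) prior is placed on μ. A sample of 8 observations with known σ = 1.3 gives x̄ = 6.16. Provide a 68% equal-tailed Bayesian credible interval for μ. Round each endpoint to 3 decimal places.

Posterior precision = 1/3.5² + 8/1.3² = 0.0816 + 4.7337 = 4.8154, so posterior SD = 0.4557.
Posterior mean = (-3.6/3.5² + 8·6.16/1.3²) / 4.8154 = 5.9945.
Interval: 5.9945 ± 0.994 × 0.4557 → [5.541, 6.448].

[5.541, 6.448]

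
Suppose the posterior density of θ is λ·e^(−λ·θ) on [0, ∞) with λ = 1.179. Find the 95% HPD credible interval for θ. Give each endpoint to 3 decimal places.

The exponential density is strictly decreasing on [0, ∞), so the HPD interval is anchored at 0: [0, q] with P(θ ≤ q) = 0.95.
q = −ln(1 − 0.95) / 1.179 = 2.9957 / 1.179 = 2.541.

[0.000, 2.541]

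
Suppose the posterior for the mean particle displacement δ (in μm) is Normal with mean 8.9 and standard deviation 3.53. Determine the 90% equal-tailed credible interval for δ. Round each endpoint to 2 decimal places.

[3.09, 14.71]

The posterior is symmetric, so the 90% equal-tailed interval is δ = 8.9 ± z·3.53 with z = 1.645.
Half-width: 1.645 × 3.53 = 5.81.
8.9 − 5.81 = 3.09; 8.9 + 5.81 = 14.71.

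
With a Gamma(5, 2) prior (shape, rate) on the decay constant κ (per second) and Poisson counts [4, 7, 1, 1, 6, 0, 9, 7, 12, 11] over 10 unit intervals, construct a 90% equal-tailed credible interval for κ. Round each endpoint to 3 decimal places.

[4.211, 6.383]

Posterior: Gamma(5+58, 2+10) = Gamma(63, 12) (shape, rate).
Equal-tailed 90% interval: Gamma(63, 12) quantiles at 0.05 and 0.95.
Posterior mean ≈ 5.250, SD ≈ 0.661; a Normal approximation gives roughly [4.162, 6.338].
Exact: lower = 4.211; upper = 6.383.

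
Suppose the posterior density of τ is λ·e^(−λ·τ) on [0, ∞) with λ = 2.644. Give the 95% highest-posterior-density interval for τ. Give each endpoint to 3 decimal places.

The exponential density is strictly decreasing on [0, ∞), so the HPD interval is anchored at 0: [0, q] with P(τ ≤ q) = 0.95.
q = −ln(1 − 0.95) / 2.644 = 2.9957 / 2.644 = 1.133.

[0.000, 1.133]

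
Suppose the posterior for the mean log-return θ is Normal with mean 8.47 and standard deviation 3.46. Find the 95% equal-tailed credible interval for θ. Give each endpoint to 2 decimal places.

The posterior is symmetric, so the 95% equal-tailed interval is θ = 8.47 ± z·3.46 with z = 1.960.
Half-width: 1.960 × 3.46 = 6.78.
8.47 − 6.78 = 1.69; 8.47 + 6.78 = 15.25.

[1.69, 15.25]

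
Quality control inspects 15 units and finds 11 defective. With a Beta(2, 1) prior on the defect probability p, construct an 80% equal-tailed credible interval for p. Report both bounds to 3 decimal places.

[0.584, 0.849]

Posterior: Beta(2+11, 1+4) = Beta(13, 5).
Equal-tailed 80% interval: the 0.1 and 0.9 quantiles of Beta(13, 5).
Posterior mean ≈ 0.722, SD ≈ 0.103; a Normal approximation gives roughly [0.591, 0.854].
Exact: F⁻¹(0.1) = 0.584; F⁻¹(0.9) = 0.849.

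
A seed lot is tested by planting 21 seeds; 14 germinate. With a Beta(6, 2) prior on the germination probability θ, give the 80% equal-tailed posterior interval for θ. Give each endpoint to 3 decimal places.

Posterior: Beta(6+14, 2+7) = Beta(20, 9).
Equal-tailed 80% interval: the 0.1 and 0.9 quantiles of Beta(20, 9).
Posterior mean ≈ 0.690, SD ≈ 0.084; a Normal approximation gives roughly [0.581, 0.798].
Exact: F⁻¹(0.1) = 0.578; F⁻¹(0.9) = 0.796.

[0.578, 0.796]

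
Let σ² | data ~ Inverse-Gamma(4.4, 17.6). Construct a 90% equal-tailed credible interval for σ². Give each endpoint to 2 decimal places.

Inverse-Gamma(4.4, 17.6) quantiles: F⁻¹(0.05) and F⁻¹(0.95).
Equivalently, 1/σ² ~ Gamma(4.4, rate = 17.6); invert its 0.95 and 0.05 quantiles.
Posterior mean ≈ 5.18, SD ≈ 3.34; a Normal approximation gives roughly [-0.32, 10.67].
Exact: lower = 2.12; upper = 10.98.

[2.12, 10.98]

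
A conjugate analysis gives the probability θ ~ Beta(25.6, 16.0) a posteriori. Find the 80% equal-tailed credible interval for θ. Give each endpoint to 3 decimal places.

Posterior: Beta(25.6, 16.0).
Equal-tailed 80% interval: the 0.1 and 0.9 quantiles of Beta(25.6, 16.0).
Posterior mean ≈ 0.615, SD ≈ 0.075; a Normal approximation gives roughly [0.520, 0.711].
Exact: F⁻¹(0.1) = 0.518; F⁻¹(0.9) = 0.710.

[0.518, 0.710]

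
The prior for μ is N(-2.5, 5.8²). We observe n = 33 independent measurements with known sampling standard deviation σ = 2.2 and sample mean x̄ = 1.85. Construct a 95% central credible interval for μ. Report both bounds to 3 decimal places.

[1.082, 2.580]

Posterior precision = 1/5.8² + 33/2.2² = 0.0297 + 6.8182 = 6.8479, so posterior SD = 0.3821.
Posterior mean = (-2.5/5.8² + 33·1.85/2.2²) / 6.8479 = 1.8311.
Interval: 1.8311 ± 1.960 × 0.3821 → [1.082, 2.580].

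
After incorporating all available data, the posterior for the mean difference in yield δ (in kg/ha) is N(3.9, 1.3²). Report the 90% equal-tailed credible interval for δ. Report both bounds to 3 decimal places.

[1.762, 6.038]

The posterior is symmetric, so the 90% equal-tailed interval is δ = 3.9 ± z·1.3 with z = 1.645.
Half-width: 1.645 × 1.3 = 2.138.
3.9 − 2.138 = 1.762; 3.9 + 2.138 = 6.038.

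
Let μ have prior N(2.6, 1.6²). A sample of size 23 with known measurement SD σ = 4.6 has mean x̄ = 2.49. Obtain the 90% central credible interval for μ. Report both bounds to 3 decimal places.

Posterior precision = 1/1.6² + 23/4.6² = 0.3906 + 1.0870 = 1.4776, so posterior SD = 0.8227.
Posterior mean = (2.6/1.6² + 23·2.49/4.6²) / 1.4776 = 2.5191.
Interval: 2.5191 ± 1.645 × 0.8227 → [1.166, 3.872].

[1.166, 3.872]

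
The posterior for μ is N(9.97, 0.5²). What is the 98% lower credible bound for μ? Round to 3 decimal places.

8.943

Need L with P(μ ≥ L) = 0.98: L = 9.97 − z_{0.02}·0.5.
z = 2.054; L = 9.97 − 2.054 × 0.5 = 8.943.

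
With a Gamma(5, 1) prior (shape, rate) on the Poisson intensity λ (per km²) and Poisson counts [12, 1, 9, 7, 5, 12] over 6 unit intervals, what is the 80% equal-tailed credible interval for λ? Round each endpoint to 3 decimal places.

[6.013, 8.620]

Posterior: Gamma(5+46, 1+6) = Gamma(51, 7) (shape, rate).
Equal-tailed 80% interval: Gamma(51, 7) quantiles at 0.1 and 0.9.
Posterior mean ≈ 7.286, SD ≈ 1.020; a Normal approximation gives roughly [5.978, 8.593].
Exact: lower = 6.013; upper = 8.620.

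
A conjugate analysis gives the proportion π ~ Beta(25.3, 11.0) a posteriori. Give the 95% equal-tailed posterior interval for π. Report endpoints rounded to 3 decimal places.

Posterior: Beta(25.3, 11.0).
Equal-tailed 95% interval: the 0.025 and 0.975 quantiles of Beta(25.3, 11.0).
Posterior mean ≈ 0.697, SD ≈ 0.075; a Normal approximation gives roughly [0.549, 0.844].
Exact: F⁻¹(0.025) = 0.540; F⁻¹(0.975) = 0.833.

[0.540, 0.833]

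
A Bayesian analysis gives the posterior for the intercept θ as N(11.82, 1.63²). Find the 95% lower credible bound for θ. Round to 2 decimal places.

9.14

Need L with P(θ ≥ L) = 0.95: L = 11.82 − z_{0.05}·1.63.
z = 1.645; L = 11.82 − 1.645 × 1.63 = 9.14.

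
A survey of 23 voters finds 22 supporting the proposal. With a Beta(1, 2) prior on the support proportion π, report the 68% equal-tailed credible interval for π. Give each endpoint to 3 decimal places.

[0.825, 0.944]

Posterior: Beta(1+22, 2+1) = Beta(23, 3).
Equal-tailed 68% interval: the 0.16 and 0.84 quantiles of Beta(23, 3).
Posterior mean ≈ 0.885, SD ≈ 0.061; a Normal approximation gives roughly [0.823, 0.946].
Exact: F⁻¹(0.16) = 0.825; F⁻¹(0.84) = 0.944.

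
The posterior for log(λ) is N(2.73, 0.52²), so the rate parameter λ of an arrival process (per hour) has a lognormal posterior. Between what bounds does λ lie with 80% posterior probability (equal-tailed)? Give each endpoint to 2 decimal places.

On the log scale the 80% interval is 2.73 ± 1.282 × 0.52 = [2.0636, 3.3964].
Exponentiate: [e^2.0636, e^3.3964] = [7.87, 29.86].

[7.87, 29.86]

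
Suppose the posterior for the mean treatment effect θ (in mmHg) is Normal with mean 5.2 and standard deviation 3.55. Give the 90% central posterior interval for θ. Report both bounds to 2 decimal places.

The posterior is symmetric, so the 90% equal-tailed interval is θ = 5.2 ± z·3.55 with z = 1.645.
Half-width: 1.645 × 3.55 = 5.84.
5.2 − 5.84 = -0.64; 5.2 + 5.84 = 11.04.

[-0.64, 11.04]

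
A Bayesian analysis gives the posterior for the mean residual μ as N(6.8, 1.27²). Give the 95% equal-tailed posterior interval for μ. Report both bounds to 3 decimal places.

[4.311, 9.289]

The posterior is symmetric, so the 95% equal-tailed interval is μ = 6.8 ± z·1.27 with z = 1.960.
Half-width: 1.960 × 1.27 = 2.489.
6.8 − 2.489 = 4.311; 6.8 + 2.489 = 9.289.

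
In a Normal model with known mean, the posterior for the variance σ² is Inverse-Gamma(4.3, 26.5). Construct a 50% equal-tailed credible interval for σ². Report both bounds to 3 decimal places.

[4.853, 9.522]

Inverse-Gamma(4.3, 26.5) quantiles: F⁻¹(0.25) and F⁻¹(0.75).
Equivalently, 1/σ² ~ Gamma(4.3, rate = 26.5); invert its 0.75 and 0.25 quantiles.
Posterior mean ≈ 8.030, SD ≈ 5.295; a Normal approximation gives roughly [4.459, 11.602].
Exact: lower = 4.853; upper = 9.522.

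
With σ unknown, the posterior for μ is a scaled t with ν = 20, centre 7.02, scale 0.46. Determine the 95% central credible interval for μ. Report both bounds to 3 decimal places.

[6.060, 7.980]

The t_20 distribution is symmetric; the 95% interval is 7.02 ± t·0.46 with t_{0.975,20} = 2.086.
Half-width: 2.086 × 0.46 = 0.960.
7.02 − 0.960 = 6.060; 7.02 + 0.960 = 7.980.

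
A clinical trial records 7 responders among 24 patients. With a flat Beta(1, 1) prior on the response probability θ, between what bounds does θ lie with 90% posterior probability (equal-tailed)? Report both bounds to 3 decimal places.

[0.170, 0.462]

Posterior: Beta(1+7, 1+17) = Beta(8, 18).
Equal-tailed 90% interval: the 0.05 and 0.95 quantiles of Beta(8, 18).
Posterior mean ≈ 0.308, SD ≈ 0.089; a Normal approximation gives roughly [0.162, 0.454].
Exact: F⁻¹(0.05) = 0.170; F⁻¹(0.95) = 0.462.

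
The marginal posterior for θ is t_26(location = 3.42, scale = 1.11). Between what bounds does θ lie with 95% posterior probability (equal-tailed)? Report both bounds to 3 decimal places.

The t_26 distribution is symmetric; the 95% interval is 3.42 ± t·1.11 with t_{0.975,26} = 2.056.
Half-width: 2.056 × 1.11 = 2.282.
3.42 − 2.282 = 1.138; 3.42 + 2.282 = 5.702.

[1.138, 5.702]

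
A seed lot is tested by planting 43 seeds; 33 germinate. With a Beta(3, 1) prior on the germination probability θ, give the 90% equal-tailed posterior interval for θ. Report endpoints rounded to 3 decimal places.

Posterior: Beta(3+33, 1+10) = Beta(36, 11).
Equal-tailed 90% interval: the 0.05 and 0.95 quantiles of Beta(36, 11).
Posterior mean ≈ 0.766, SD ≈ 0.061; a Normal approximation gives roughly [0.665, 0.866].
Exact: F⁻¹(0.05) = 0.659; F⁻¹(0.95) = 0.860.

[0.659, 0.860]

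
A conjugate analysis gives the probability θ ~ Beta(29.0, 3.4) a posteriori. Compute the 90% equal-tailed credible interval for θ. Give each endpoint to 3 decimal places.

Posterior: Beta(29.0, 3.4).
Equal-tailed 90% interval: the 0.05 and 0.95 quantiles of Beta(29.0, 3.4).
Posterior mean ≈ 0.895, SD ≈ 0.053; a Normal approximation gives roughly [0.808, 0.982].
Exact: F⁻¹(0.05) = 0.796; F⁻¹(0.95) = 0.966.

[0.796, 0.966]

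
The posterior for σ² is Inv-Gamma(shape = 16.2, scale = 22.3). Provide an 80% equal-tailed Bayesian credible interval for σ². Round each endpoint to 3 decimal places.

Inverse-Gamma(16.2, 22.3) quantiles: F⁻¹(0.1) and F⁻¹(0.9).
Equivalently, 1/σ² ~ Gamma(16.2, rate = 22.3); invert its 0.9 and 0.1 quantiles.
Posterior mean ≈ 1.467, SD ≈ 0.389; a Normal approximation gives roughly [0.968, 1.966].
Exact: lower = 1.036; upper = 1.973.

[1.036, 1.973]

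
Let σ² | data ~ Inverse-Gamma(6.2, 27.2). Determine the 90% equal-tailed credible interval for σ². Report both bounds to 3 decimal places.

Inverse-Gamma(6.2, 27.2) quantiles: F⁻¹(0.05) and F⁻¹(0.95).
Equivalently, 1/σ² ~ Gamma(6.2, rate = 27.2); invert its 0.95 and 0.05 quantiles.
Posterior mean ≈ 5.231, SD ≈ 2.552; a Normal approximation gives roughly [1.033, 9.429].
Exact: lower = 2.523; upper = 9.908.

[2.523, 9.908]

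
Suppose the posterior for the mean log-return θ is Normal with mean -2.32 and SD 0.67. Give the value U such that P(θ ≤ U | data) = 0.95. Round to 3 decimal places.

Need U with P(θ ≤ U) = 0.95: U = -2.32 + z_{0.05}·0.67.
z = 1.645; U = -2.32 + 1.645 × 0.67 = -1.218.

-1.218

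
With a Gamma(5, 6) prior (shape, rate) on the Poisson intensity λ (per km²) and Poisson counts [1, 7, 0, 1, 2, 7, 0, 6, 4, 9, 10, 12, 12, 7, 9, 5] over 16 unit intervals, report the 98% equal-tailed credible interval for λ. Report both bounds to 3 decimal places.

[3.435, 5.517]

Posterior: Gamma(5+92, 6+16) = Gamma(97, 22) (shape, rate).
Equal-tailed 98% interval: Gamma(97, 22) quantiles at 0.01 and 0.99.
Posterior mean ≈ 4.409, SD ≈ 0.448; a Normal approximation gives roughly [3.368, 5.451].
Exact: lower = 3.435; upper = 5.517.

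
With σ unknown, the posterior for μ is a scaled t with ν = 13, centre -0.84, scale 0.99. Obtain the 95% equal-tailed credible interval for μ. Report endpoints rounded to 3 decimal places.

The t_13 distribution is symmetric; the 95% interval is -0.84 ± t·0.99 with t_{0.975,13} = 2.160.
Half-width: 2.160 × 0.99 = 2.139.
-0.84 − 2.139 = -2.979; -0.84 + 2.139 = 1.299.

[-2.979, 1.299]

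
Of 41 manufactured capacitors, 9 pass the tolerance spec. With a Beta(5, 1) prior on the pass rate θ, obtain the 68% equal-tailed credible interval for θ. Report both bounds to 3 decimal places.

[0.232, 0.364]

Posterior: Beta(5+9, 1+32) = Beta(14, 33).
Equal-tailed 68% interval: the 0.16 and 0.84 quantiles of Beta(14, 33).
Posterior mean ≈ 0.298, SD ≈ 0.066; a Normal approximation gives roughly [0.232, 0.364].
Exact: F⁻¹(0.16) = 0.232; F⁻¹(0.84) = 0.364.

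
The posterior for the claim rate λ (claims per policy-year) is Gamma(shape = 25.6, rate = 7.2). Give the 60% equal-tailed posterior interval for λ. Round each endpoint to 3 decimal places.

[2.955, 4.130]

Posterior: Gamma(shape 25.6, rate 7.2).
Equal-tailed 60% interval: Gamma(25.6, 7.2) quantiles at 0.2 and 0.8.
Posterior mean ≈ 3.556, SD ≈ 0.703; a Normal approximation gives roughly [2.964, 4.147].
Exact: lower = 2.955; upper = 4.130.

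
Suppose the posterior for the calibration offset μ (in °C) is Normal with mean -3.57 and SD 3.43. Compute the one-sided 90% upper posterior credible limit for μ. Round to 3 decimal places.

Need U with P(μ ≤ U) = 0.90: U = -3.57 + z_{0.1}·3.43.
z = 1.282; U = -3.57 + 1.282 × 3.43 = 0.826.

0.826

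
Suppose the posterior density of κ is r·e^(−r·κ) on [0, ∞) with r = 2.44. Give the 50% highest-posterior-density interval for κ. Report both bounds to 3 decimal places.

The exponential density is strictly decreasing on [0, ∞), so the HPD interval is anchored at 0: [0, q] with P(κ ≤ q) = 0.50.
q = −ln(1 − 0.50) / 2.44 = 0.6931 / 2.44 = 0.284.

[0.000, 0.284]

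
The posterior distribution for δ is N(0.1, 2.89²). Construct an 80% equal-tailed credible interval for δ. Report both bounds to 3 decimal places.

[-3.604, 3.804]

The posterior is symmetric, so the 80% equal-tailed interval is δ = 0.1 ± z·2.89 with z = 1.282.
Half-width: 1.282 × 2.89 = 3.704.
0.1 − 3.704 = -3.604; 0.1 + 3.704 = 3.804.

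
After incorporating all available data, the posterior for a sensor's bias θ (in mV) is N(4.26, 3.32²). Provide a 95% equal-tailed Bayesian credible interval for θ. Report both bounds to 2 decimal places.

The posterior is symmetric, so the 95% equal-tailed interval is θ = 4.26 ± z·3.32 with z = 1.960.
Half-width: 1.960 × 3.32 = 6.51.
4.26 − 6.51 = -2.25; 4.26 + 6.51 = 10.77.

[-2.25, 10.77]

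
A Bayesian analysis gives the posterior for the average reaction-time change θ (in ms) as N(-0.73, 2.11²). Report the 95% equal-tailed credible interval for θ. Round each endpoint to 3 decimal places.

The posterior is symmetric, so the 95% equal-tailed interval is θ = -0.73 ± z·2.11 with z = 1.960.
Half-width: 1.960 × 2.11 = 4.136.
-0.73 − 4.136 = -4.866; -0.73 + 4.136 = 3.406.

[-4.866, 3.406]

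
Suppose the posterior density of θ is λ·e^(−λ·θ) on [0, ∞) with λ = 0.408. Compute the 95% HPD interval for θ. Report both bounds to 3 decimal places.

The exponential density is strictly decreasing on [0, ∞), so the HPD interval is anchored at 0: [0, q] with P(θ ≤ q) = 0.95.
q = −ln(1 − 0.95) / 0.408 = 2.9957 / 0.408 = 7.342.

[0.000, 7.342]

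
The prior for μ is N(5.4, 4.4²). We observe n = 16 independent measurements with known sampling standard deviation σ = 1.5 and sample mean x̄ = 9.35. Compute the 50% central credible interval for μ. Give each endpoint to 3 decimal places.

Posterior precision = 1/4.4² + 16/1.5² = 0.0517 + 7.1111 = 7.1628, so posterior SD = 0.3736.
Posterior mean = (5.4/4.4² + 16·9.35/1.5²) / 7.1628 = 9.3215.
Interval: 9.3215 ± 0.674 × 0.3736 → [9.069, 9.574].

[9.069, 9.574]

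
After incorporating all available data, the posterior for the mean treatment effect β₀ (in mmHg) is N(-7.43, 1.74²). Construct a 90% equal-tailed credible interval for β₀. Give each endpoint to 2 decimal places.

The posterior is symmetric, so the 90% equal-tailed interval is β₀ = -7.43 ± z·1.74 with z = 1.645.
Half-width: 1.645 × 1.74 = 2.86.
-7.43 − 2.86 = -10.29; -7.43 + 2.86 = -4.57.

[-10.29, -4.57]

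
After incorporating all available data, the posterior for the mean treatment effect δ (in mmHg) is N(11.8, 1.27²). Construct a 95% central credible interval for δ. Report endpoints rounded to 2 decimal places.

The posterior is symmetric, so the 95% equal-tailed interval is δ = 11.8 ± z·1.27 with z = 1.960.
Half-width: 1.960 × 1.27 = 2.49.
11.8 − 2.49 = 9.31; 11.8 + 2.49 = 14.29.

[9.31, 14.29]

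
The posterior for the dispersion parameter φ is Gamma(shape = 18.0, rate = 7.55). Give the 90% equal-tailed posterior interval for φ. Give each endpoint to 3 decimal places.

Posterior: Gamma(shape 18.0, rate 7.55).
Equal-tailed 90% interval: Gamma(18.0, 7.55) quantiles at 0.05 and 0.95.
Posterior mean ≈ 2.384, SD ≈ 0.562; a Normal approximation gives roughly [1.460, 3.308].
Exact: lower = 1.541; upper = 3.377.

[1.541, 3.377]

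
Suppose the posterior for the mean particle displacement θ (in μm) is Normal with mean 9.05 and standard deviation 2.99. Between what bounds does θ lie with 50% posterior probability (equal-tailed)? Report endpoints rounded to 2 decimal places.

The posterior is symmetric, so the 50% equal-tailed interval is θ = 9.05 ± z·2.99 with z = 0.674.
Half-width: 0.674 × 2.99 = 2.02.
9.05 − 2.02 = 7.03; 9.05 + 2.02 = 11.07.

[7.03, 11.07]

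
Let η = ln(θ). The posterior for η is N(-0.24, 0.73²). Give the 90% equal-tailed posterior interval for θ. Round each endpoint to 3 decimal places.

[0.237, 2.614]

On the log scale the 90% interval is -0.24 ± 1.645 × 0.73 = [-1.4407, 0.9607].
Exponentiate: [e^-1.4407, e^0.9607] = [0.237, 2.614].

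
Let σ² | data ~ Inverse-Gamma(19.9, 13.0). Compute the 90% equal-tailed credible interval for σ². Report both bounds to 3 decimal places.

Inverse-Gamma(19.9, 13.0) quantiles: F⁻¹(0.05) and F⁻¹(0.95).
Equivalently, 1/σ² ~ Gamma(19.9, rate = 13.0); invert its 0.95 and 0.05 quantiles.
Posterior mean ≈ 0.688, SD ≈ 0.163; a Normal approximation gives roughly [0.420, 0.955].
Exact: lower = 0.468; upper = 0.987.

[0.468, 0.987]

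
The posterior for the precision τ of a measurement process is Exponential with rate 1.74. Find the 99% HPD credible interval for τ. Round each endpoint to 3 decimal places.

[0.000, 2.647]

The exponential density is strictly decreasing on [0, ∞), so the HPD interval is anchored at 0: [0, q] with P(τ ≤ q) = 0.99.
q = −ln(1 − 0.99) / 1.74 = 4.6052 / 1.74 = 2.647.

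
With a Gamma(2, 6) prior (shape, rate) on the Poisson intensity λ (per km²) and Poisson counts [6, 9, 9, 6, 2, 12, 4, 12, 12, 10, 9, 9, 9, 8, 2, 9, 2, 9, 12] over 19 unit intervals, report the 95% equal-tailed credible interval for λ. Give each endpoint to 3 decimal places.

[5.189, 7.127]

Posterior: Gamma(2+151, 6+19) = Gamma(153, 25) (shape, rate).
Equal-tailed 95% interval: Gamma(153, 25) quantiles at 0.025 and 0.975.
Posterior mean ≈ 6.120, SD ≈ 0.495; a Normal approximation gives roughly [5.150, 7.090].
Exact: lower = 5.189; upper = 7.127.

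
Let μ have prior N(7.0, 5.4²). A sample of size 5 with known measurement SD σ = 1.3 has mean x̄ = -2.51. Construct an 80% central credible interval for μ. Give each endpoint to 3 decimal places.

[-3.142, -1.660]

Posterior precision = 1/5.4² + 5/1.3² = 0.0343 + 2.9586 = 2.9929, so posterior SD = 0.5780.
Posterior mean = (7.0/5.4² + 5·-2.51/1.3²) / 2.9929 = -2.4010.
Interval: -2.4010 ± 1.282 × 0.5780 → [-3.142, -1.660].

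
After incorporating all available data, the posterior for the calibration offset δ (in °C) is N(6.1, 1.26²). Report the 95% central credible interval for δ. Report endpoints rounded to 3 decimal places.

The posterior is symmetric, so the 95% equal-tailed interval is δ = 6.1 ± z·1.26 with z = 1.960.
Half-width: 1.960 × 1.26 = 2.470.
6.1 − 2.470 = 3.630; 6.1 + 2.470 = 8.570.

[3.630, 8.570]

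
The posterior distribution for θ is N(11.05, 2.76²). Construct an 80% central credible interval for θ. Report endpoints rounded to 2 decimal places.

[7.51, 14.59]

The posterior is symmetric, so the 80% equal-tailed interval is θ = 11.05 ± z·2.76 with z = 1.282.
Half-width: 1.282 × 2.76 = 3.54.
11.05 − 3.54 = 7.51; 11.05 + 3.54 = 14.59.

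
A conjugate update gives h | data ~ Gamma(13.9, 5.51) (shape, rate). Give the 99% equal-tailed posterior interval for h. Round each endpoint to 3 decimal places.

[1.119, 4.603]

Posterior: Gamma(shape 13.9, rate 5.51).
Equal-tailed 99% interval: Gamma(13.9, 5.51) quantiles at 0.005 and 0.995.
Posterior mean ≈ 2.523, SD ≈ 0.677; a Normal approximation gives roughly [0.780, 4.266].
Exact: lower = 1.119; upper = 4.603.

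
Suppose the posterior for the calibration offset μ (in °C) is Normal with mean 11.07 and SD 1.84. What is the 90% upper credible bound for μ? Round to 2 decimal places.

13.43

Need U with P(μ ≤ U) = 0.90: U = 11.07 + z_{0.1}·1.84.
z = 1.282; U = 11.07 + 1.282 × 1.84 = 13.43.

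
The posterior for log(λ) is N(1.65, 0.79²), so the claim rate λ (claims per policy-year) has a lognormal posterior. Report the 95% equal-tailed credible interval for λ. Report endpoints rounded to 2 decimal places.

On the log scale the 95% interval is 1.65 ± 1.960 × 0.79 = [0.1016, 3.1984].
Exponentiate: [e^0.1016, e^3.1984] = [1.11, 24.49].

[1.11, 24.49]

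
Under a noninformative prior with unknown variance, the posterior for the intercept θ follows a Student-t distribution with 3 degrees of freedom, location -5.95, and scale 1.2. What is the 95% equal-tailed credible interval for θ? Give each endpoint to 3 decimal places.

[-9.769, -2.131]

The t_3 distribution is symmetric; the 95% interval is -5.95 ± t·1.2 with t_{0.975,3} = 3.182.
Half-width: 3.182 × 1.2 = 3.819.
-5.95 − 3.819 = -9.769; -5.95 + 3.819 = -2.131.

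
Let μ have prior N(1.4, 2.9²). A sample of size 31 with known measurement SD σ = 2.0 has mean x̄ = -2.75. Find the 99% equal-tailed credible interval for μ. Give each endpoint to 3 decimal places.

Posterior precision = 1/2.9² + 31/2.0² = 0.1189 + 7.7500 = 7.8689, so posterior SD = 0.3565.
Posterior mean = (1.4/2.9² + 31·-2.75/2.0²) / 7.8689 = -2.6873.
Interval: -2.6873 ± 2.576 × 0.3565 → [-3.606, -1.769].

[-3.606, -1.769]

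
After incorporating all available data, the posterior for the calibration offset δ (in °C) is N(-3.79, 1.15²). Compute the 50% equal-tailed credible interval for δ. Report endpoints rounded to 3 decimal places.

The posterior is symmetric, so the 50% equal-tailed interval is δ = -3.79 ± z·1.15 with z = 0.674.
Half-width: 0.674 × 1.15 = 0.776.
-3.79 − 0.776 = -4.566; -3.79 + 0.776 = -3.014.

[-4.566, -3.014]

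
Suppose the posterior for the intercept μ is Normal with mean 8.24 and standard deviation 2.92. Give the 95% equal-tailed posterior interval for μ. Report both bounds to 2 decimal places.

The posterior is symmetric, so the 95% equal-tailed interval is μ = 8.24 ± z·2.92 with z = 1.960.
Half-width: 1.960 × 2.92 = 5.72.
8.24 − 5.72 = 2.52; 8.24 + 5.72 = 13.96.

[2.52, 13.96]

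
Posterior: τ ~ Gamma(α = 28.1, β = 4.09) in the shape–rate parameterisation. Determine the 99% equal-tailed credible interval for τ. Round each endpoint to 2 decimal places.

Posterior: Gamma(shape 28.1, rate 4.09).
Equal-tailed 99% interval: Gamma(28.1, 4.09) quantiles at 0.005 and 0.995.
Posterior mean ≈ 6.87, SD ≈ 1.30; a Normal approximation gives roughly [3.53, 10.21].
Exact: lower = 3.99; upper = 10.67.

[3.99, 10.67]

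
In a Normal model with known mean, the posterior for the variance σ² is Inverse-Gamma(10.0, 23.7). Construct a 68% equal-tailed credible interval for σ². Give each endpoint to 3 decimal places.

Inverse-Gamma(10.0, 23.7) quantiles: F⁻¹(0.16) and F⁻¹(0.84).
Equivalently, 1/σ² ~ Gamma(10.0, rate = 23.7); invert its 0.84 and 0.16 quantiles.
Posterior mean ≈ 2.633, SD ≈ 0.931; a Normal approximation gives roughly [1.707, 3.559].
Exact: lower = 1.811; upper = 3.432.

[1.811, 3.432]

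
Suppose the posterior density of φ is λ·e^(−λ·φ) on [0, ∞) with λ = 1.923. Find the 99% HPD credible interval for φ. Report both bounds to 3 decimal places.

The exponential density is strictly decreasing on [0, ∞), so the HPD interval is anchored at 0: [0, q] with P(φ ≤ q) = 0.99.
q = −ln(1 − 0.99) / 1.923 = 4.6052 / 1.923 = 2.395.

[0.000, 2.395]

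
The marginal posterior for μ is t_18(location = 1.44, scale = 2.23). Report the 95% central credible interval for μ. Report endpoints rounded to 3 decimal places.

The t_18 distribution is symmetric; the 95% interval is 1.44 ± t·2.23 with t_{0.975,18} = 2.101.
Half-width: 2.101 × 2.23 = 4.685.
1.44 − 4.685 = -3.245; 1.44 + 4.685 = 6.125.

[-3.245, 6.125]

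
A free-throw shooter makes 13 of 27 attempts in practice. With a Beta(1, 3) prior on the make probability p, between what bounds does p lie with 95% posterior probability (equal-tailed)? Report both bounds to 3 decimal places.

Posterior: Beta(1+13, 3+14) = Beta(14, 17).
Equal-tailed 95% interval: the 0.025 and 0.975 quantiles of Beta(14, 17).
Posterior mean ≈ 0.452, SD ≈ 0.088; a Normal approximation gives roughly [0.279, 0.624].
Exact: F⁻¹(0.025) = 0.283; F⁻¹(0.975) = 0.626.

[0.283, 0.626]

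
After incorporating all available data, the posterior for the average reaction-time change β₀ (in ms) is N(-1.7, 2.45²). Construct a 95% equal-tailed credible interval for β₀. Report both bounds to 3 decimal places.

[-6.502, 3.102]

The posterior is symmetric, so the 95% equal-tailed interval is β₀ = -1.7 ± z·2.45 with z = 1.960.
Half-width: 1.960 × 2.45 = 4.802.
-1.7 − 4.802 = -6.502; -1.7 + 4.802 = 3.102.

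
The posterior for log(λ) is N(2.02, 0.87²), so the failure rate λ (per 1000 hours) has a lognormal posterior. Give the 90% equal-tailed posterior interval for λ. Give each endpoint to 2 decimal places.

[1.80, 31.53]

On the log scale the 90% interval is 2.02 ± 1.645 × 0.87 = [0.5890, 3.4510].
Exponentiate: [e^0.5890, e^3.4510] = [1.80, 31.53].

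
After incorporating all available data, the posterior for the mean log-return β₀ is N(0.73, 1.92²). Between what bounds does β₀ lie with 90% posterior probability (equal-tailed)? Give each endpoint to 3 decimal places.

The posterior is symmetric, so the 90% equal-tailed interval is β₀ = 0.73 ± z·1.92 with z = 1.645.
Half-width: 1.645 × 1.92 = 3.158.
0.73 − 3.158 = -2.428; 0.73 + 3.158 = 3.888.

[-2.428, 3.888]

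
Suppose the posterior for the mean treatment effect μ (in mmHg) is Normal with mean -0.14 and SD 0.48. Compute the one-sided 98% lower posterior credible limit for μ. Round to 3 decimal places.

-1.126

Need L with P(μ ≥ L) = 0.98: L = -0.14 − z_{0.02}·0.48.
z = 2.054; L = -0.14 − 2.054 × 0.48 = -1.126.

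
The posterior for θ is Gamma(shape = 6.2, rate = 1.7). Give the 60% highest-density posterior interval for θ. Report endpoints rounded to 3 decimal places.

The posterior is unimodal and skewed, so the HPD interval has equal density at both endpoints and is the shortest 60% interval.
Solving f(2.050) = f(4.354) with F(4.354) − F(2.050) = 0.60 gives [2.050, 4.354].
For comparison, the equal-tailed interval is [2.393, 4.789]; the HPD is narrower and shifted toward the mode.

[2.050, 4.354]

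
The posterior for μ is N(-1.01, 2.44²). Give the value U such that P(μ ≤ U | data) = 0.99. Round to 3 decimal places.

Need U with P(μ ≤ U) = 0.99: U = -1.01 + z_{0.01}·2.44.
z = 2.326; U = -1.01 + 2.326 × 2.44 = 4.666.

4.666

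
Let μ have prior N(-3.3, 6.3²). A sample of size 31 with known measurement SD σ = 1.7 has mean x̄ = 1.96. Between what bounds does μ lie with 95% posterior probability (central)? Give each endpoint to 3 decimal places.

Posterior precision = 1/6.3² + 31/1.7² = 0.0252 + 10.7266 = 10.7518, so posterior SD = 0.3050.
Posterior mean = (-3.3/6.3² + 31·1.96/1.7²) / 10.7518 = 1.9477.
Interval: 1.9477 ± 1.960 × 0.3050 → [1.350, 2.545].

[1.350, 2.545]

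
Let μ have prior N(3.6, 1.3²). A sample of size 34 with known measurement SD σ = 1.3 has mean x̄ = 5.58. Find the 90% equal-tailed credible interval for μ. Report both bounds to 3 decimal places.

[5.162, 5.885]

Posterior precision = 1/1.3² + 34/1.3² = 0.5917 + 20.1183 = 20.7101, so posterior SD = 0.2197.
Posterior mean = (3.6/1.3² + 34·5.58/1.3²) / 20.7101 = 5.5234.
Interval: 5.5234 ± 1.645 × 0.2197 → [5.162, 5.885].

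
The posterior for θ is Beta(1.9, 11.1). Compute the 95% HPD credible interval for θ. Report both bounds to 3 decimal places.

[0.004, 0.330]

The posterior is unimodal and skewed, so the HPD interval has equal density at both endpoints and is the shortest 95% interval.
Solving f(0.004) = f(0.330) with F(0.330) − F(0.004) = 0.95 gives [0.004, 0.330].
For comparison, the equal-tailed interval is [0.018, 0.374]; the HPD is narrower and shifted toward the mode.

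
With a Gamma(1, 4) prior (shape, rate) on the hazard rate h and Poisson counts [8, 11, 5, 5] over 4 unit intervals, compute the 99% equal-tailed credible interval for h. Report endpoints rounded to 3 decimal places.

Posterior: Gamma(1+29, 4+4) = Gamma(30, 8) (shape, rate).
Equal-tailed 99% interval: Gamma(30, 8) quantiles at 0.005 and 0.995.
Posterior mean ≈ 3.750, SD ≈ 0.685; a Normal approximation gives roughly [1.986, 5.514].
Exact: lower = 2.221; upper = 5.747.

[2.221, 5.747]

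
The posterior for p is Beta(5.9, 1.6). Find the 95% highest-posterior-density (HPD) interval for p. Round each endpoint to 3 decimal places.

The posterior is unimodal and skewed, so the HPD interval has equal density at both endpoints and is the shortest 95% interval.
Solving f(0.515) = f(0.998) with F(0.998) − F(0.515) = 0.95 gives [0.515, 0.998].
For comparison, the equal-tailed interval is [0.455, 0.979]; the HPD is narrower and shifted toward the mode.

[0.515, 0.998]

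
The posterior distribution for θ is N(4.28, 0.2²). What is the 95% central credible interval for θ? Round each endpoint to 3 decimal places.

[3.888, 4.672]

The posterior is symmetric, so the 95% equal-tailed interval is θ = 4.28 ± z·0.2 with z = 1.960.
Half-width: 1.960 × 0.2 = 0.392.
4.28 − 0.392 = 3.888; 4.28 + 0.392 = 4.672.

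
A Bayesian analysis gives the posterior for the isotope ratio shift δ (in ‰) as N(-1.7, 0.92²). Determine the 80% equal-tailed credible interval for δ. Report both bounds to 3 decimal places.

The posterior is symmetric, so the 80% equal-tailed interval is δ = -1.7 ± z·0.92 with z = 1.282.
Half-width: 1.282 × 0.92 = 1.179.
-1.7 − 1.179 = -2.879; -1.7 + 1.179 = -0.521.

[-2.879, -0.521]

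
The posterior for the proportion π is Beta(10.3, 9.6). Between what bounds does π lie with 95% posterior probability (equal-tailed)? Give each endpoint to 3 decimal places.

[0.304, 0.728]

Posterior: Beta(10.3, 9.6).
Equal-tailed 95% interval: the 0.025 and 0.975 quantiles of Beta(10.3, 9.6).
Posterior mean ≈ 0.518, SD ≈ 0.109; a Normal approximation gives roughly [0.303, 0.732].
Exact: F⁻¹(0.025) = 0.304; F⁻¹(0.975) = 0.728.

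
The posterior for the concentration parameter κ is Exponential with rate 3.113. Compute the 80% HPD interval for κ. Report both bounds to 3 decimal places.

The exponential density is strictly decreasing on [0, ∞), so the HPD interval is anchored at 0: [0, q] with P(κ ≤ q) = 0.80.
q = −ln(1 − 0.80) / 3.113 = 1.6094 / 3.113 = 0.517.

[0.000, 0.517]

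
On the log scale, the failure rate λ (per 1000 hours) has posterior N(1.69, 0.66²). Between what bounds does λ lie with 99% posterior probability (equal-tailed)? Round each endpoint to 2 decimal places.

On the log scale the 99% interval is 1.69 ± 2.576 × 0.66 = [-0.0100, 3.3900].
Exponentiate: [e^-0.0100, e^3.3900] = [0.99, 29.67].

[0.99, 29.67]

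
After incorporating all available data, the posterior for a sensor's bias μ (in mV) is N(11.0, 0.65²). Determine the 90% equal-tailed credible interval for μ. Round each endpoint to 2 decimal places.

The posterior is symmetric, so the 90% equal-tailed interval is μ = 11.0 ± z·0.65 with z = 1.645.
Half-width: 1.645 × 0.65 = 1.07.
11.0 − 1.07 = 9.93; 11.0 + 1.07 = 12.07.

[9.93, 12.07]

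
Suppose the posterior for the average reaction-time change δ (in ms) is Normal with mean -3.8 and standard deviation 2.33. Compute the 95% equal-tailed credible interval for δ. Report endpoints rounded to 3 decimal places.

[-8.367, 0.767]

The posterior is symmetric, so the 95% equal-tailed interval is δ = -3.8 ± z·2.33 with z = 1.960.
Half-width: 1.960 × 2.33 = 4.567.
-3.8 − 4.567 = -8.367; -3.8 + 4.567 = 0.767.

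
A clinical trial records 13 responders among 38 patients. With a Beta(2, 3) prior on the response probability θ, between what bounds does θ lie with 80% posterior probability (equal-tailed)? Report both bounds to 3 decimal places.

[0.258, 0.443]

Posterior: Beta(2+13, 3+25) = Beta(15, 28).
Equal-tailed 80% interval: the 0.1 and 0.9 quantiles of Beta(15, 28).
Posterior mean ≈ 0.349, SD ≈ 0.072; a Normal approximation gives roughly [0.257, 0.441].
Exact: F⁻¹(0.1) = 0.258; F⁻¹(0.9) = 0.443.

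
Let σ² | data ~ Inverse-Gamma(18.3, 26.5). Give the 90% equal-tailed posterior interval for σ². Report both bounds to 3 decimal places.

Inverse-Gamma(18.3, 26.5) quantiles: F⁻¹(0.05) and F⁻¹(0.95).
Equivalently, 1/σ² ~ Gamma(18.3, rate = 26.5); invert its 0.95 and 0.05 quantiles.
Posterior mean ≈ 1.532, SD ≈ 0.379; a Normal approximation gives roughly [0.908, 2.156].
Exact: lower = 1.025; upper = 2.231.

[1.025, 2.231]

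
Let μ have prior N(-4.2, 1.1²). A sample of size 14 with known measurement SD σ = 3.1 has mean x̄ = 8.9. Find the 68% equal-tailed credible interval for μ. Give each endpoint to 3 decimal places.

[3.500, 4.816]

Posterior precision = 1/1.1² + 14/3.1² = 0.8264 + 1.4568 = 2.2833, so posterior SD = 0.6618.
Posterior mean = (-4.2/1.1² + 14·8.9/3.1²) / 2.2833 = 4.1583.
Interval: 4.1583 ± 0.994 × 0.6618 → [3.500, 4.816].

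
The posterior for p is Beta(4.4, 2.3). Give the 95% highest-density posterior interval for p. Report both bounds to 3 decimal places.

[0.331, 0.958]

The posterior is unimodal and skewed, so the HPD interval has equal density at both endpoints and is the shortest 95% interval.
Solving f(0.331) = f(0.958) with F(0.958) − F(0.331) = 0.95 gives [0.331, 0.958].
For comparison, the equal-tailed interval is [0.293, 0.934]; the HPD is narrower and shifted toward the mode.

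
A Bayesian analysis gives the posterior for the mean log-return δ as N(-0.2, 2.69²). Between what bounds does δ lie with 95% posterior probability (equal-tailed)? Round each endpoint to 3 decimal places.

The posterior is symmetric, so the 95% equal-tailed interval is δ = -0.2 ± z·2.69 with z = 1.960.
Half-width: 1.960 × 2.69 = 5.272.
-0.2 − 5.272 = -5.472; -0.2 + 5.272 = 5.072.

[-5.472, 5.072]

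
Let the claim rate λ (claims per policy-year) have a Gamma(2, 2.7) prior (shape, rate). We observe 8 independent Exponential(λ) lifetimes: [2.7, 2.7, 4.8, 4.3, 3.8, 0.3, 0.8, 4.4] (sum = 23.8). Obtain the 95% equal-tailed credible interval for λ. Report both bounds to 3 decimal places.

[0.181, 0.645]

Posterior: Gamma(2+8, 2.7+23.8) = Gamma(10, 26.5) (shape, rate).
Equal-tailed 95% interval: Gamma(10, 26.5) quantiles at 0.025 and 0.975.
Posterior mean ≈ 0.377, SD ≈ 0.119; a Normal approximation gives roughly [0.143, 0.611].
Exact: lower = 0.181; upper = 0.645.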